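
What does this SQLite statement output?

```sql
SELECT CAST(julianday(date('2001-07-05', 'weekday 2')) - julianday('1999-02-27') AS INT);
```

`weekday 2` advances to the next Tuesday; 2001-07-05 is a Thursday, so it moves forward to 2001-07-10.
1 day remains in February 1999 after the 27th (28 − 27).
Full months from March 1999 through June 2001 contribute their day counts.
Then 10 days into July 2001.
Total: 1 + 31 + 30 + 31 + 30 + 31 + 31 + 30 + 31 + 30 + 31 + 31 + 29 + 31 + 30 + 31 + 30 + 31 + 31 + 30 + 31 + 30 + 31 + 31 + 28 + 31 + 30 + 31 + 30 + 10 = 864.

864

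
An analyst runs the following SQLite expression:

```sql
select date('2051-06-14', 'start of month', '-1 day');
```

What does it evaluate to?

`start of month` rewinds 2051-06-14 to 2051-06-01.
Going back 1 day from 2051-06-01 reaches 2051-05-31 (last day of May, 31 days).

2051-05-31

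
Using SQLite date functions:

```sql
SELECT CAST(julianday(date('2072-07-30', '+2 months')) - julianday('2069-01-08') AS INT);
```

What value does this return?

Adding +2 months to 2072-07-30 gives 2072-09-30.
23 days remain in January 2069 after the 8th (31 − 8).
Full months from February 2069 through August 2072 contribute their day counts.
Then 30 days into September 2072.
Total: 23 + 28 + 31 + 30 + 31 + 30 + 31 + 31 + 30 + 31 + 30 + 31 + 31 + 28 + 31 + 30 + 31 + 30 + 31 + 31 + 30 + 31 + 30 + 31 + 31 + 28 + 31 + 30 + 31 + 30 + 31 + 31 + 30 + 31 + 30 + 31 + 31 + 29 + 31 + 30 + 31 + 30 + 31 + 31 + 30 = 1361.

1361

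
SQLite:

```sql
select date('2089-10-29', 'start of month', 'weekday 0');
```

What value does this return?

2089-10-02

`start of month` rewinds 2089-10-29 to 2089-10-01.
`weekday 0` advances to the next Sunday; 2089-10-01 is a Saturday, so it moves forward to 2089-10-02.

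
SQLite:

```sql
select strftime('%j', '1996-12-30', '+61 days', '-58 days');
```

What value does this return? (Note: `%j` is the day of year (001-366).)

First apply '+61 days', '-58 days': 1996-12-30 → 1997-01-02.
Day-of-year for 1997-01-02: days since 1997-01-01 inclusive = 2, zero-padded to 002.

002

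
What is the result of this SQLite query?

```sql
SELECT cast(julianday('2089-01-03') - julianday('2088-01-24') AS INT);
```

7 days remain in January 2088 after the 24th (31 − 24).
Full months from February 2088 through December 2088 contribute their day counts.
Then 3 days into January 2089.
Total: 7 + 29 + 31 + 30 + 31 + 30 + 31 + 31 + 30 + 31 + 30 + 31 + 3 = 345.

345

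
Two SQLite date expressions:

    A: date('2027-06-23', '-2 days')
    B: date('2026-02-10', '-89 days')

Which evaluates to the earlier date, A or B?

A = 2027-06-21.
B = 2025-11-13.
B is earlier.

B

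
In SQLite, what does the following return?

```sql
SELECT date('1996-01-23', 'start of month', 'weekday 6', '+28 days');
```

1996-02-03

`start of month` rewinds 1996-01-23 to 1996-01-01.
`weekday 6` advances to the next Saturday; 1996-01-01 is a Monday, so it moves forward to 1996-01-06.
January 1996 has 31 days; 25 remain after the 6th, so 26 days reach 1996-02-01.
Advancing 2 more days within February lands on 1996-02-03.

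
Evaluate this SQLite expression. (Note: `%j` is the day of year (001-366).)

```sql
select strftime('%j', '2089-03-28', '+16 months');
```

First apply '+16 months': 2089-03-28 → 2090-07-28.
Day-of-year for 2090-07-28: days since 2090-01-01 inclusive = 209, zero-padded to 209.

209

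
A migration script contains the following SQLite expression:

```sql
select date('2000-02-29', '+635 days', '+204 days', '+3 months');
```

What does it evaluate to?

2002-09-17

Applying '+635 days' to 2000-02-29: counting 635 days forward gives 2001-11-25.
Applying '+204 days' to 2001-11-25: counting 204 days forward gives 2002-06-17.
Adding +3 months to 2002-06-17 gives 2002-09-17.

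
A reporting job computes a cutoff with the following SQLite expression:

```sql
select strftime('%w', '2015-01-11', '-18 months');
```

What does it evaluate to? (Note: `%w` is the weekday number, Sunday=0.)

First apply '-18 months': 2015-01-11 → 2013-07-11.
2013-07-11 is a Thursday; with Sunday=0 that is 4.

4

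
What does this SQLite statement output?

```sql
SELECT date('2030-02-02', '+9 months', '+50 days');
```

Adding +9 months to 2030-02-02 gives 2030-11-02.
Applying '+50 days' to 2030-11-02: counting 50 days forward gives 2030-12-22.

2030-12-22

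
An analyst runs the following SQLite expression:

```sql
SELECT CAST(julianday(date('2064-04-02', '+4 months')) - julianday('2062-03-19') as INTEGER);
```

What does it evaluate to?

Adding +4 months to 2064-04-02 gives 2064-08-02.
12 days remain in March 2062 after the 19th (31 − 19).
Full months from April 2062 through July 2064 contribute their day counts.
Then 2 days into August 2064.
Total: 12 + 30 + 31 + 30 + 31 + 31 + 30 + 31 + 30 + 31 + 31 + 28 + 31 + 30 + 31 + 30 + 31 + 31 + 30 + 31 + 30 + 31 + 31 + 29 + 31 + 30 + 31 + 30 + 31 + 2 = 867.

867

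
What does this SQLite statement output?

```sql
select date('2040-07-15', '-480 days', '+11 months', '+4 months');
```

2040-06-23

Applying '-480 days' to 2040-07-15: counting 480 days back gives 2039-03-23.
Adding +11 months to 2039-03-23 gives 2040-02-23.
Adding +4 months to 2040-02-23 gives 2040-06-23.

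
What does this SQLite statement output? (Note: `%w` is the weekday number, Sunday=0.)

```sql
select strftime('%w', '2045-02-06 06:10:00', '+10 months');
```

First apply '+10 months': 2045-02-06 06:10:00 → 2045-12-06 06:10:00.
2045-12-06 is a Wednesday; with Sunday=0 that is 3.

3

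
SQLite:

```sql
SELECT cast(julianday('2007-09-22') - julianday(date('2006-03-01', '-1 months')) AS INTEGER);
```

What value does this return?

Adding -1 month to 2006-03-01 gives 2006-02-01.
27 days remain in February 2006 after the 1st (28 − 1).
Full months from March 2006 through August 2007 contribute their day counts.
Then 22 days into September 2007.
Total: 27 + 31 + 30 + 31 + 30 + 31 + 31 + 30 + 31 + 30 + 31 + 31 + 28 + 31 + 30 + 31 + 30 + 31 + 31 + 22 = 598.

598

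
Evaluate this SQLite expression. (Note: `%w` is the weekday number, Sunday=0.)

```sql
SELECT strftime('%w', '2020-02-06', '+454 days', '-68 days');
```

5

First apply '+454 days', '-68 days': 2020-02-06 → 2021-02-26.
2021-02-26 is a Friday; with Sunday=0 that is 5.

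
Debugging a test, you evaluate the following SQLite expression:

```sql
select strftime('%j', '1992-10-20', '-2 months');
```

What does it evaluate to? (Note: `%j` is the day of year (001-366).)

233

First apply '-2 months': 1992-10-20 → 1992-08-20.
Day-of-year for 1992-08-20: days since 1992-01-01 inclusive = 233, zero-padded to 233.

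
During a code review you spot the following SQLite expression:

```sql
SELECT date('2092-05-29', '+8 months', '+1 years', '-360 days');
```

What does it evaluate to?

Adding +8 months to 2092-05-29 gives 2093-01-29.
Adding +1 year to 2093-01-29 gives 2094-01-29.
Applying '-360 days' to 2094-01-29: counting 360 days back gives 2093-02-03.

2093-02-03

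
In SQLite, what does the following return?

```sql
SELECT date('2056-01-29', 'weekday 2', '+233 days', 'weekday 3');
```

`weekday 2` advances to the next Tuesday; 2056-01-29 is a Saturday, so it moves forward to 2056-02-01.
Applying '+233 days' to 2056-02-01: counting 233 days forward gives 2056-09-21.
`weekday 3` advances to the next Wednesday; 2056-09-21 is a Thursday, so it moves forward to 2056-09-27.

2056-09-27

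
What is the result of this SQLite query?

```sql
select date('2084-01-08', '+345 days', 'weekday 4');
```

Applying '+345 days' to 2084-01-08: counting 345 days forward gives 2084-12-18.
`weekday 4` advances to the next Thursday; 2084-12-18 is a Monday, so it moves forward to 2084-12-21.

2084-12-21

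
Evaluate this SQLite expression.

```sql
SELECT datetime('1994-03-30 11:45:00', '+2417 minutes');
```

2417 minutes = 40h 17m; +2417 minutes from 1994-03-30 11:45:00 is 1994-04-01 04:02:00 (crosses midnight).

1994-04-01 04:02:00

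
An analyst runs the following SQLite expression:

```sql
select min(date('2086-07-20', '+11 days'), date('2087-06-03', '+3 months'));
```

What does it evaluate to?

date('2086-07-20', '+11 days') → 2086-07-31.
date('2087-06-03', '+3 months') → 2087-09-03.
Earlier of the two is 2086-07-31.

2086-07-31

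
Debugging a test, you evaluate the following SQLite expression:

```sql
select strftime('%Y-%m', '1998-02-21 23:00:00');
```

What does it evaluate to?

1998-02

`%Y-%m` extracts the year-month: 1998-02.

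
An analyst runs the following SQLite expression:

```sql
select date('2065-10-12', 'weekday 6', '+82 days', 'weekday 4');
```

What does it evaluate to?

2066-01-07

`weekday 6` advances to the next Saturday; 2065-10-12 is a Monday, so it moves forward to 2065-10-17.
Applying '+82 days' to 2065-10-17: counting 82 days forward gives 2066-01-07.
`weekday 4` advances to the next Thursday; 2066-01-07 is already a Thursday, so it stays at 2066-01-07.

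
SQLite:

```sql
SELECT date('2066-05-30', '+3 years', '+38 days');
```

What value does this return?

2069-07-07

Adding +3 years to 2066-05-30 gives 2069-05-30.
May 2069 has 31 days; 1 remain after the 30th, so 2 days reach 2069-06-01.
June 2069 has 30 days; 29 remain after the 1st, so 30 days reach 2069-07-01.
Advancing 6 more days within July lands on 2069-07-07.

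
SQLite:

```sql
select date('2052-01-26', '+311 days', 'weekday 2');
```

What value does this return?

Applying '+311 days' to 2052-01-26: counting 311 days forward gives 2052-12-02.
`weekday 2` advances to the next Tuesday; 2052-12-02 is a Monday, so it moves forward to 2052-12-03.

2052-12-03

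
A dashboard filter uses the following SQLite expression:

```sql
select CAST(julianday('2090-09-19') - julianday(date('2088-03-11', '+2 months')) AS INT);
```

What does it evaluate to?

861

Adding +2 months to 2088-03-11 gives 2088-05-11.
20 days remain in May 2088 after the 11th (31 − 11).
Full months from June 2088 through August 2090 contribute their day counts.
Then 19 days into September 2090.
Total: 20 + 30 + 31 + 31 + 30 + 31 + 30 + 31 + 31 + 28 + 31 + 30 + 31 + 30 + 31 + 31 + 30 + 31 + 30 + 31 + 31 + 28 + 31 + 30 + 31 + 30 + 31 + 31 + 19 = 861.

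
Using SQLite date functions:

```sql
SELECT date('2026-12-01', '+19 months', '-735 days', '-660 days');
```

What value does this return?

Adding +19 months to 2026-12-01 gives 2028-07-01.
Applying '-735 days' to 2028-07-01: counting 735 days back gives 2026-06-27.
Applying '-660 days' to 2026-06-27: counting 660 days back gives 2024-09-05.

2024-09-05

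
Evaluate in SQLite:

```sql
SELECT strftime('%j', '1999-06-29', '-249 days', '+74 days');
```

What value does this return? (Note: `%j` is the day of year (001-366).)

First apply '-249 days', '+74 days': 1999-06-29 → 1999-01-05.
Day-of-year for 1999-01-05: days since 1999-01-01 inclusive = 5, zero-padded to 005.

005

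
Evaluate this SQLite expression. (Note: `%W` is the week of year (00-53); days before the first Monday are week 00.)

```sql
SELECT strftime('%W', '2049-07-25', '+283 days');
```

First apply '+283 days': 2049-07-25 → 2050-05-04.
2050-05-04 is a Wednesday. SQLite's %W counts Mondays since the year started; the result is 18.

18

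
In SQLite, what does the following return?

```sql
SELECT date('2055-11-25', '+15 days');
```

November 2055 has 30 days; 5 remain after the 25th, so 6 days reach 2055-12-01.
Advancing 9 more days within December lands on 2055-12-10.

2055-12-10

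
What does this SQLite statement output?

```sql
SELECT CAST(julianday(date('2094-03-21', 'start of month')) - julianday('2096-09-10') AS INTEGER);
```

-924

`start of month` rewinds 2094-03-21 to 2094-03-01.
30 days remain in March 2094 after the 1st (31 − 1).
Full months from April 2094 through August 2096 contribute their day counts.
Then 10 days into September 2096.
Total: 30 + 30 + 31 + 30 + 31 + 31 + 30 + 31 + 30 + 31 + 31 + 28 + 31 + 30 + 31 + 30 + 31 + 31 + 30 + 31 + 30 + 31 + 31 + 29 + 31 + 30 + 31 + 30 + 31 + 31 + 10 = 924.
The subtraction is earlier − later, so the result is −924 → -924.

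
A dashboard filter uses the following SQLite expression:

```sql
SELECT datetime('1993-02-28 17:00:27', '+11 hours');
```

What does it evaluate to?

+11 hours from 1993-02-28 17:00:27 is 1993-03-01 04:00:27 (crosses midnight).

1993-03-01 04:00:27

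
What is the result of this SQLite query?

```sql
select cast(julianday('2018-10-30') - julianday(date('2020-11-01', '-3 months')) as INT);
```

-641

Adding -3 months to 2020-11-01 gives 2020-08-01.
1 day remains in October 2018 after the 30th (31 − 30).
Full months from November 2018 through July 2020 contribute their day counts.
Then 1 day into August 2020.
Total: 1 + 30 + 31 + 31 + 28 + 31 + 30 + 31 + 30 + 31 + 31 + 30 + 31 + 30 + 31 + 31 + 29 + 31 + 30 + 31 + 30 + 31 + 1 = 641.
The subtraction is earlier − later, so the result is −641 → -641.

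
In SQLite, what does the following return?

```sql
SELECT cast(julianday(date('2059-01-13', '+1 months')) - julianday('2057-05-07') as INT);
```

647

Adding +1 month to 2059-01-13 gives 2059-02-13.
24 days remain in May 2057 after the 7th (31 − 7).
Full months from June 2057 through January 2059 contribute their day counts.
Then 13 days into February 2059.
Total: 24 + 30 + 31 + 31 + 30 + 31 + 30 + 31 + 31 + 28 + 31 + 30 + 31 + 30 + 31 + 31 + 30 + 31 + 30 + 31 + 31 + 13 = 647.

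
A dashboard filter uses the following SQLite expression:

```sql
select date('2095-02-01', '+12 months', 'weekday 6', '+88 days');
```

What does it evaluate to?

Adding +12 months to 2095-02-01 gives 2096-02-01.
`weekday 6` advances to the next Saturday; 2096-02-01 is a Wednesday, so it moves forward to 2096-02-04.
Applying '+88 days' to 2096-02-04: counting 88 days forward gives 2096-05-02.

2096-05-02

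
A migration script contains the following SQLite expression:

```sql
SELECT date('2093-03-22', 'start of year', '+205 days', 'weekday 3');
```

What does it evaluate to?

`start of year` rewinds 2093-03-22 to 2093-01-01.
Applying '+205 days' to 2093-01-01: counting 205 days forward gives 2093-07-25.
`weekday 3` advances to the next Wednesday; 2093-07-25 is a Saturday, so it moves forward to 2093-07-29.

2093-07-29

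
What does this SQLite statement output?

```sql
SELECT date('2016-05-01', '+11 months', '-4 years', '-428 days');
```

2012-01-29

Adding +11 months to 2016-05-01 gives 2017-04-01.
Adding -4 years to 2017-04-01 gives 2013-04-01.
Applying '-428 days' to 2013-04-01: counting 428 days back gives 2012-01-29.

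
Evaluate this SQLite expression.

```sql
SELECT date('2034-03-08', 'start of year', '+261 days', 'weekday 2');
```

2034-09-19

`start of year` rewinds 2034-03-08 to 2034-01-01.
Applying '+261 days' to 2034-01-01: counting 261 days forward gives 2034-09-19.
`weekday 2` advances to the next Tuesday; 2034-09-19 is already a Tuesday, so it stays at 2034-09-19.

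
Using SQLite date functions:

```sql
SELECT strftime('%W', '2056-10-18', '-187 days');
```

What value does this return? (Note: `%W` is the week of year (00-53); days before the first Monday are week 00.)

First apply '-187 days': 2056-10-18 → 2056-04-14.
2056-04-14 is a Friday. SQLite's %W counts Mondays since the year started; the result is 15.

15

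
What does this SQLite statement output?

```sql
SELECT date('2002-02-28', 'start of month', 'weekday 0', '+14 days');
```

`start of month` rewinds 2002-02-28 to 2002-02-01.
`weekday 0` advances to the next Sunday; 2002-02-01 is a Friday, so it moves forward to 2002-02-03.
Advancing 14 more days within February lands on 2002-02-17.

2002-02-17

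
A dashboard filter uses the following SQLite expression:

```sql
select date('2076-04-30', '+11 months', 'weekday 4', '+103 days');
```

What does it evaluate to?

2077-07-13

Adding +11 months to 2076-04-30 gives 2077-03-30.
`weekday 4` advances to the next Thursday; 2077-03-30 is a Tuesday, so it moves forward to 2077-04-01.
Applying '+103 days' to 2077-04-01: counting 103 days forward gives 2077-07-13.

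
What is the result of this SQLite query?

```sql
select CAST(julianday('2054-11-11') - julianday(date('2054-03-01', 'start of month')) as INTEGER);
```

`start of month` rewinds 2054-03-01 to 2054-03-01.
30 days remain in March 2054 after the 1st (31 − 1).
Full months from April 2054 through October 2054 contribute their day counts.
Then 11 days into November 2054.
Total: 30 + 30 + 31 + 30 + 31 + 31 + 30 + 31 + 11 = 255.

255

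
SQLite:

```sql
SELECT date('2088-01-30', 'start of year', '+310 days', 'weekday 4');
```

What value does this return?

`start of year` rewinds 2088-01-30 to 2088-01-01.
Applying '+310 days' to 2088-01-01: counting 310 days forward gives 2088-11-06.
`weekday 4` advances to the next Thursday; 2088-11-06 is a Saturday, so it moves forward to 2088-11-11.

2088-11-11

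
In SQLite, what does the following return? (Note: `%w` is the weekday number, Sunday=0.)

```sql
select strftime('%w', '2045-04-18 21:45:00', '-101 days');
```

First apply '-101 days': 2045-04-18 21:45:00 → 2045-01-07 21:45:00.
2045-01-07 is a Saturday; with Sunday=0 that is 6.

6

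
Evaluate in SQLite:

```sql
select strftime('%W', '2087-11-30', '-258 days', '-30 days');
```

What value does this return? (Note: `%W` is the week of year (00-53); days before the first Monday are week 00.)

First apply '-258 days', '-30 days': 2087-11-30 → 2087-02-15.
2087-02-15 is a Saturday. SQLite's %W counts Mondays since the year started; the result is 06.

06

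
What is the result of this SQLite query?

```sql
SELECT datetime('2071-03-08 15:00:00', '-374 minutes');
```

2071-03-08 08:46:00

374 minutes = 6h 14m; -374 minutes from 2071-03-08 15:00:00 is 2071-03-08 08:46:00.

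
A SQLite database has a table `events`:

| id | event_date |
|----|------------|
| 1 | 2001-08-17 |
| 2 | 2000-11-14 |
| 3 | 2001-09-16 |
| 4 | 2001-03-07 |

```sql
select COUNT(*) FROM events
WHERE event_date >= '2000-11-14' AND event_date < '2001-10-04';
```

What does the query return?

4

Rows in [2000-11-14, 2001-10-04): 2001-08-17, 2000-11-14, 2001-09-16, 2001-03-07 → 4 rows.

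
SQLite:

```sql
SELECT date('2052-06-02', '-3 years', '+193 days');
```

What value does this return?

Adding -3 years to 2052-06-02 gives 2049-06-02.
Applying '+193 days' to 2049-06-02: counting 193 days forward gives 2049-12-12.

2049-12-12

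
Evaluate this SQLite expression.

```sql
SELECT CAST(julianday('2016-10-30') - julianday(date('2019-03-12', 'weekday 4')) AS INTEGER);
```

`weekday 4` advances to the next Thursday; 2019-03-12 is a Tuesday, so it moves forward to 2019-03-14.
1 day remains in October 2016 after the 30th (31 − 30).
Full months from November 2016 through February 2019 contribute their day counts.
Then 14 days into March 2019.
Total: 1 + 30 + 31 + 31 + 28 + 31 + 30 + 31 + 30 + 31 + 31 + 30 + 31 + 30 + 31 + 31 + 28 + 31 + 30 + 31 + 30 + 31 + 31 + 30 + 31 + 30 + 31 + 31 + 28 + 14 = 865.
The subtraction is earlier − later, so the result is −865 → -865.

-865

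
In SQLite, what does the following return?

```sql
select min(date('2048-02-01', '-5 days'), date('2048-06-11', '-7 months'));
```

date('2048-02-01', '-5 days') → 2048-01-27.
date('2048-06-11', '-7 months') → 2047-11-11.
Earlier of the two is 2047-11-11.

2047-11-11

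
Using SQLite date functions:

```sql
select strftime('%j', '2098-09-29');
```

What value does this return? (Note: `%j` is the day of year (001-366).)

272

Day-of-year for 2098-09-29: days since 2098-01-01 inclusive = 272, zero-padded to 272.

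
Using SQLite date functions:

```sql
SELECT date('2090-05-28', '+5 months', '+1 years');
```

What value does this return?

Adding +5 months to 2090-05-28 gives 2090-10-28.
Adding +1 year to 2090-10-28 gives 2091-10-28.

2091-10-28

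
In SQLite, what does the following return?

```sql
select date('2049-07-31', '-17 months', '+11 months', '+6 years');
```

Adding -17 months to 2049-07-31 targets 2048-02-31. February 2048 has only 29 days, so SQLite normalizes the 2-day overflow forward to 2048-03-02.
Adding +11 months to 2048-03-02 gives 2049-02-02.
Adding +6 years to 2049-02-02 gives 2055-02-02.

2055-02-02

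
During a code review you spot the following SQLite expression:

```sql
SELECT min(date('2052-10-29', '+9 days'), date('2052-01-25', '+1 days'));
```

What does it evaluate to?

date('2052-10-29', '+9 days') → 2052-11-07.
date('2052-01-25', '+1 days') → 2052-01-26.
Earlier of the two is 2052-01-26.

2052-01-26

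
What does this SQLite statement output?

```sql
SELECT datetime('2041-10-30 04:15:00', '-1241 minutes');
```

2041-10-29 07:34:00

1241 minutes = 20h 41m; -1241 minutes from 2041-10-30 04:15:00 is 2041-10-29 07:34:00 (crosses midnight).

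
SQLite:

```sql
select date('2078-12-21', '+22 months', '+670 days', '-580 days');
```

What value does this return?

2081-01-19

Adding +22 months to 2078-12-21 gives 2080-10-21.
Applying '+670 days' to 2080-10-21: counting 670 days forward gives 2082-08-22.
Applying '-580 days' to 2082-08-22: counting 580 days back gives 2081-01-19.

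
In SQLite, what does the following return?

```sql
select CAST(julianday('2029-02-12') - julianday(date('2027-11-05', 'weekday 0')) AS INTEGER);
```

`weekday 0` advances to the next Sunday; 2027-11-05 is a Friday, so it moves forward to 2027-11-07.
23 days remain in November 2027 after the 7th (30 − 7).
Full months from December 2027 through January 2029 contribute their day counts.
Then 12 days into February 2029.
Total: 23 + 31 + 31 + 29 + 31 + 30 + 31 + 30 + 31 + 31 + 30 + 31 + 30 + 31 + 31 + 12 = 463.

463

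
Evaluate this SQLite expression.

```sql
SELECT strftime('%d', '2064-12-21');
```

21

`%d` extracts the 2-digit day of month: 21.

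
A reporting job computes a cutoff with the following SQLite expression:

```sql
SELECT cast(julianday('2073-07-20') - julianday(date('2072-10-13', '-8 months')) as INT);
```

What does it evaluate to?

Adding -8 months to 2072-10-13 gives 2072-02-13.
16 days remain in February 2072 after the 13th (29 − 13).
Full months from March 2072 through June 2073 contribute their day counts.
Then 20 days into July 2073.
Total: 16 + 31 + 30 + 31 + 30 + 31 + 31 + 30 + 31 + 30 + 31 + 31 + 28 + 31 + 30 + 31 + 30 + 20 = 523.

523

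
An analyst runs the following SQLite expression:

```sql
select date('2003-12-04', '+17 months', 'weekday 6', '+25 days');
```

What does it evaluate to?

Adding +17 months to 2003-12-04 gives 2005-05-04.
`weekday 6` advances to the next Saturday; 2005-05-04 is a Wednesday, so it moves forward to 2005-05-07.
May 2005 has 31 days; 24 remain after the 7th, so 25 days reach 2005-06-01.

2005-06-01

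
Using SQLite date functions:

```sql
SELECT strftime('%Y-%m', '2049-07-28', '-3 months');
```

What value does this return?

First apply '-3 months': 2049-07-28 → 2049-04-28.
`%Y-%m` extracts the year-month: 2049-04.

2049-04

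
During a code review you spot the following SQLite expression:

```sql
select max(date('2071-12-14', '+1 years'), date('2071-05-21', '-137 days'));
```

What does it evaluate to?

date('2071-12-14', '+1 years') → 2072-12-14.
date('2071-05-21', '-137 days') → 2071-01-04.
Later of the two is 2072-12-14.

2072-12-14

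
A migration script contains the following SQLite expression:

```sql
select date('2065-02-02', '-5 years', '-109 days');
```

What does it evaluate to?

2059-10-16

Adding -5 years to 2065-02-02 gives 2060-02-02.
Applying '-109 days' to 2060-02-02: counting 109 days back gives 2059-10-16.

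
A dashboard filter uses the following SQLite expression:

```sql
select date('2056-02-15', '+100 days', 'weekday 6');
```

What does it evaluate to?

2056-05-27

Applying '+100 days' to 2056-02-15: counting 100 days forward gives 2056-05-25.
`weekday 6` advances to the next Saturday; 2056-05-25 is a Thursday, so it moves forward to 2056-05-27.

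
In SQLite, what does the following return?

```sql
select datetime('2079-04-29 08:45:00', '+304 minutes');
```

2079-04-29 13:49:00

304 minutes = 5h 4m; +304 minutes from 2079-04-29 08:45:00 is 2079-04-29 13:49:00.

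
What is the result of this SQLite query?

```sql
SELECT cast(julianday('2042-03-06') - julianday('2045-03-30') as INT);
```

25 days remain in March 2042 after the 6th (31 − 6).
Full months from April 2042 through February 2045 contribute their day counts.
Then 30 days into March 2045.
Total: 25 + 30 + 31 + 30 + 31 + 31 + 30 + 31 + 30 + 31 + 31 + 28 + 31 + 30 + 31 + 30 + 31 + 31 + 30 + 31 + 30 + 31 + 31 + 29 + 31 + 30 + 31 + 30 + 31 + 31 + 30 + 31 + 30 + 31 + 31 + 28 + 30 = 1120.
The subtraction is earlier − later, so the result is −1120 → -1120.

-1120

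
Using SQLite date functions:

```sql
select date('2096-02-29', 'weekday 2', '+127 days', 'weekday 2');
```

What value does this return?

`weekday 2` advances to the next Tuesday; 2096-02-29 is a Wednesday, so it moves forward to 2096-03-06.
Applying '+127 days' to 2096-03-06: counting 127 days forward gives 2096-07-11.
`weekday 2` advances to the next Tuesday; 2096-07-11 is a Wednesday, so it moves forward to 2096-07-17.

2096-07-17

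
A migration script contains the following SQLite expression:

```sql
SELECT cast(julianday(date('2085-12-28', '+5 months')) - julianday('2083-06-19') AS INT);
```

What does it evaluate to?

1074

Adding +5 months to 2085-12-28 gives 2086-05-28.
11 days remain in June 2083 after the 19th (30 − 19).
Full months from July 2083 through April 2086 contribute their day counts.
Then 28 days into May 2086.
Total: 11 + 31 + 31 + 30 + 31 + 30 + 31 + 31 + 29 + 31 + 30 + 31 + 30 + 31 + 31 + 30 + 31 + 30 + 31 + 31 + 28 + 31 + 30 + 31 + 30 + 31 + 31 + 30 + 31 + 30 + 31 + 31 + 28 + 31 + 30 + 28 = 1074.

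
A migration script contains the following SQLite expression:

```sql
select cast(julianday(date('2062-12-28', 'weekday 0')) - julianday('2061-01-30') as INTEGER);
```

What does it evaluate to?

`weekday 0` advances to the next Sunday; 2062-12-28 is a Thursday, so it moves forward to 2062-12-31.
1 day remains in January 2061 after the 30th (31 − 30).
Full months from February 2061 through November 2062 contribute their day counts.
Then 31 days into December 2062.
Total: 1 + 28 + 31 + 30 + 31 + 30 + 31 + 31 + 30 + 31 + 30 + 31 + 31 + 28 + 31 + 30 + 31 + 30 + 31 + 31 + 30 + 31 + 30 + 31 = 700.

700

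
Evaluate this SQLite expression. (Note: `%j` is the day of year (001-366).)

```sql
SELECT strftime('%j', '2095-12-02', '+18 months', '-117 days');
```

First apply '+18 months', '-117 days': 2095-12-02 → 2097-02-05.
Day-of-year for 2097-02-05: days since 2097-01-01 inclusive = 36, zero-padded to 036.

036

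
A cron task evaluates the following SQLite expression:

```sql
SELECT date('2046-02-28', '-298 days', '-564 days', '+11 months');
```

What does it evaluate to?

2044-09-20

Applying '-298 days' to 2046-02-28: counting 298 days back gives 2045-05-06.
Applying '-564 days' to 2045-05-06: counting 564 days back gives 2043-10-20.
Adding +11 months to 2043-10-20 gives 2044-09-20.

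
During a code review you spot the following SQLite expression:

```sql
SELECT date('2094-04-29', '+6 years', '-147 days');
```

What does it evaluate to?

2099-12-03

Adding +6 years to 2094-04-29 gives 2100-04-29.
Applying '-147 days' to 2100-04-29: counting 147 days back gives 2099-12-03.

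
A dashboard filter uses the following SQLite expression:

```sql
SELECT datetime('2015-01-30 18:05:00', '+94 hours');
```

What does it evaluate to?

2015-02-03 16:05:00

+94 hours from 2015-01-30 18:05:00 is 2015-02-03 16:05:00 (crosses midnight).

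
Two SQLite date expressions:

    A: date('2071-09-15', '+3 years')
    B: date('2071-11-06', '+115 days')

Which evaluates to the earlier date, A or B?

B

A = 2074-09-15.
B = 2072-02-29.
B is earlier.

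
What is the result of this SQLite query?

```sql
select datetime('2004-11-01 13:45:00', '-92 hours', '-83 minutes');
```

2004-10-28 16:22:00

-92 hours from 2004-11-01 13:45:00 is 2004-10-28 17:45:00 (crosses midnight).
83 minutes = 1h 23m; -83 minutes from 2004-10-28 17:45:00 is 2004-10-28 16:22:00.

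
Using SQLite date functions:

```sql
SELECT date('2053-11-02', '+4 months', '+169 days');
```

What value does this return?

Adding +4 months to 2053-11-02 gives 2054-03-02.
Applying '+169 days' to 2054-03-02: counting 169 days forward gives 2054-08-18.

2054-08-18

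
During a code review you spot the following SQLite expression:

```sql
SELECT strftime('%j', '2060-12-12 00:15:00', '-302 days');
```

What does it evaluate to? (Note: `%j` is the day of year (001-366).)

First apply '-302 days': 2060-12-12 00:15:00 → 2060-02-14 00:15:00.
Day-of-year for 2060-02-14: days since 2060-01-01 inclusive = 45, zero-padded to 045.

045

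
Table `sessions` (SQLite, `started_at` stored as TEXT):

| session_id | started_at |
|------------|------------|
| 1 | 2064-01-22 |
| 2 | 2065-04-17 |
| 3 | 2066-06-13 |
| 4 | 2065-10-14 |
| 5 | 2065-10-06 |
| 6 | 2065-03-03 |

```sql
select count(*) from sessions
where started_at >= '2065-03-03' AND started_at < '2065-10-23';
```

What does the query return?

Rows in [2065-03-03, 2065-10-23): 2065-04-17, 2065-10-14, 2065-10-06, 2065-03-03 → 4 rows.

4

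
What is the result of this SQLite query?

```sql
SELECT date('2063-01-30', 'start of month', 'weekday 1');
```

2063-01-01

`start of month` rewinds 2063-01-30 to 2063-01-01.
`weekday 1` advances to the next Monday; 2063-01-01 is already a Monday, so it stays at 2063-01-01.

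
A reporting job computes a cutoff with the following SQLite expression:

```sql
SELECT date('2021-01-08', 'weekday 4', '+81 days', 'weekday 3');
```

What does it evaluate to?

2021-04-07

`weekday 4` advances to the next Thursday; 2021-01-08 is a Friday, so it moves forward to 2021-01-14.
Applying '+81 days' to 2021-01-14: counting 81 days forward gives 2021-04-05.
`weekday 3` advances to the next Wednesday; 2021-04-05 is a Monday, so it moves forward to 2021-04-07.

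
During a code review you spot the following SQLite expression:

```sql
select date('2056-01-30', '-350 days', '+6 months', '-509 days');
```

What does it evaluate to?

Applying '-350 days' to 2056-01-30: counting 350 days back gives 2055-02-14.
Adding +6 months to 2055-02-14 gives 2055-08-14.
Applying '-509 days' to 2055-08-14: counting 509 days back gives 2054-03-23.

2054-03-23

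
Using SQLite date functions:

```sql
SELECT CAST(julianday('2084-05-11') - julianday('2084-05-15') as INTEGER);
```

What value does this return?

-4

Both dates are in May 2084: 15 − 11 = 4.
The subtraction is earlier − later, so the result is −4 → -4.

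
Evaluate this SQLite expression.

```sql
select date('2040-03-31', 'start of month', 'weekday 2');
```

`start of month` rewinds 2040-03-31 to 2040-03-01.
`weekday 2` advances to the next Tuesday; 2040-03-01 is a Thursday, so it moves forward to 2040-03-06.

2040-03-06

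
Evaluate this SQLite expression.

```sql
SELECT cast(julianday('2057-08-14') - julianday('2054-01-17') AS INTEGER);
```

1305

14 days remain in January 2054 after the 17th (31 − 17).
Full months from February 2054 through July 2057 contribute their day counts.
Then 14 days into August 2057.
Total: 14 + 28 + 31 + 30 + 31 + 30 + 31 + 31 + 30 + 31 + 30 + 31 + 31 + 28 + 31 + 30 + 31 + 30 + 31 + 31 + 30 + 31 + 30 + 31 + 31 + 29 + 31 + 30 + 31 + 30 + 31 + 31 + 30 + 31 + 30 + 31 + 31 + 28 + 31 + 30 + 31 + 30 + 31 + 14 = 1305.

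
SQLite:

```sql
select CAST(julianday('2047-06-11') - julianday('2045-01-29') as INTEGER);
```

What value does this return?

863

2 days remain in January 2045 after the 29th (31 − 29).
Full months from February 2045 through May 2047 contribute their day counts.
Then 11 days into June 2047.
Total: 2 + 28 + 31 + 30 + 31 + 30 + 31 + 31 + 30 + 31 + 30 + 31 + 31 + 28 + 31 + 30 + 31 + 30 + 31 + 31 + 30 + 31 + 30 + 31 + 31 + 28 + 31 + 30 + 31 + 11 = 863.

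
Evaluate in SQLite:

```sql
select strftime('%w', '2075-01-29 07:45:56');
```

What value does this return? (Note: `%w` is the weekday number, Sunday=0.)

2

2075-01-29 is a Tuesday; with Sunday=0 that is 2.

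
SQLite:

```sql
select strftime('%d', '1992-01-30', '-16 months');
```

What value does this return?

First apply '-16 months': 1992-01-30 → 1990-09-30.
`%d` extracts the 2-digit day of month: 30.

30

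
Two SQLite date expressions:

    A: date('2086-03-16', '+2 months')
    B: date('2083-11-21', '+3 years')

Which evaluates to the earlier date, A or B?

A

A = 2086-05-16.
B = 2086-11-21.
A is earlier.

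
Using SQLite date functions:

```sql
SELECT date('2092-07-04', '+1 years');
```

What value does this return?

Adding +1 year to 2092-07-04 gives 2093-07-04.

2093-07-04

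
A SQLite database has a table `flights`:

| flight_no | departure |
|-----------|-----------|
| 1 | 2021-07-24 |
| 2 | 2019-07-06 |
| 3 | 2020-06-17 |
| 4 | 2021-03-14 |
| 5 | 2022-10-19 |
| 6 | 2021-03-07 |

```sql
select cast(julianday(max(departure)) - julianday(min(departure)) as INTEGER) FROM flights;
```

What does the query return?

MIN = 2019-07-06, MAX = 2022-10-19.
25 days remain in July 2019 after the 6th (31 − 6).
Full months from August 2019 through September 2022 contribute their day counts.
Then 19 days into October 2022.
Total: 25 + 31 + 30 + 31 + 30 + 31 + 31 + 29 + 31 + 30 + 31 + 30 + 31 + 31 + 30 + 31 + 30 + 31 + 31 + 28 + 31 + 30 + 31 + 30 + 31 + 31 + 30 + 31 + 30 + 31 + 31 + 28 + 31 + 30 + 31 + 30 + 31 + 31 + 30 + 19 = 1201.

1201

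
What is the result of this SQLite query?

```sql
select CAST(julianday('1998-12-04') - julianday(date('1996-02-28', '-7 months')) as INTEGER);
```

1225

Adding -7 months to 1996-02-28 gives 1995-07-28.
3 days remain in July 1995 after the 28th (31 − 28).
Full months from August 1995 through November 1998 contribute their day counts.
Then 4 days into December 1998.
Total: 3 + 31 + 30 + 31 + 30 + 31 + 31 + 29 + 31 + 30 + 31 + 30 + 31 + 31 + 30 + 31 + 30 + 31 + 31 + 28 + 31 + 30 + 31 + 30 + 31 + 31 + 30 + 31 + 30 + 31 + 31 + 28 + 31 + 30 + 31 + 30 + 31 + 31 + 30 + 31 + 30 + 4 = 1225.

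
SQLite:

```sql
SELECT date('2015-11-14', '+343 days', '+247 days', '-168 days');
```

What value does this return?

Applying '+343 days' to 2015-11-14: counting 343 days forward gives 2016-10-22.
Applying '+247 days' to 2016-10-22: counting 247 days forward gives 2017-06-26.
Applying '-168 days' to 2017-06-26: counting 168 days back gives 2017-01-09.

2017-01-09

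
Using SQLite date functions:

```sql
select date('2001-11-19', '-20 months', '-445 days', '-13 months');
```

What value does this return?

1997-11-30

Adding -20 months to 2001-11-19 gives 2000-03-19.
Applying '-445 days' to 2000-03-19: counting 445 days back gives 1998-12-30.
Adding -13 months to 1998-12-30 gives 1997-11-30.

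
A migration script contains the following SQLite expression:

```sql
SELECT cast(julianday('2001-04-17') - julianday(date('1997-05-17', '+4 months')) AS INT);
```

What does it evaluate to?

1308

Adding +4 months to 1997-05-17 gives 1997-09-17.
13 days remain in September 1997 after the 17th (30 − 17).
Full months from October 1997 through March 2001 contribute their day counts.
Then 17 days into April 2001.
Total: 13 + 31 + 30 + 31 + 31 + 28 + 31 + 30 + 31 + 30 + 31 + 31 + 30 + 31 + 30 + 31 + 31 + 28 + 31 + 30 + 31 + 30 + 31 + 31 + 30 + 31 + 30 + 31 + 31 + 29 + 31 + 30 + 31 + 30 + 31 + 31 + 30 + 31 + 30 + 31 + 31 + 28 + 31 + 17 = 1308.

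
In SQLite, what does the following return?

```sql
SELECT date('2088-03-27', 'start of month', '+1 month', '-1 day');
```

2088-03-31

`start of month` rewinds 2088-03-27 to 2088-03-01.
Adding +1 month to 2088-03-01 gives 2088-04-01.
Going back 1 day from 2088-04-01 reaches 2088-03-31 (last day of March, 31 days).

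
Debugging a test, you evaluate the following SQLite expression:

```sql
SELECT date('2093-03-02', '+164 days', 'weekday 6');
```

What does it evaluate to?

2093-08-15

Applying '+164 days' to 2093-03-02: counting 164 days forward gives 2093-08-13.
`weekday 6` advances to the next Saturday; 2093-08-13 is a Thursday, so it moves forward to 2093-08-15.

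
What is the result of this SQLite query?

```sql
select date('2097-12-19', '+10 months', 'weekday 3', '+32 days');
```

2098-11-23

Adding +10 months to 2097-12-19 gives 2098-10-19.
`weekday 3` advances to the next Wednesday; 2098-10-19 is a Sunday, so it moves forward to 2098-10-22.
October 2098 has 31 days; 9 remain after the 22nd, so 10 days reach 2098-11-01.
Advancing 22 more days within November lands on 2098-11-23.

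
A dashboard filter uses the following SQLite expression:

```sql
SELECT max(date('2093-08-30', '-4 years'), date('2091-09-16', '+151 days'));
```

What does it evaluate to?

2092-02-14

date('2093-08-30', '-4 years') → 2089-08-30.
date('2091-09-16', '+151 days') → 2092-02-14.
Later of the two is 2092-02-14.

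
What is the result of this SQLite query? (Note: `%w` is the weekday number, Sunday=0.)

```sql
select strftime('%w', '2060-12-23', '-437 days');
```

First apply '-437 days': 2060-12-23 → 2059-10-13.
2059-10-13 is a Monday; with Sunday=0 that is 1.

1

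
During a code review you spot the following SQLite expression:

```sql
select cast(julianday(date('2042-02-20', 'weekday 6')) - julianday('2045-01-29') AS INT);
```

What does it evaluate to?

-1072

`weekday 6` advances to the next Saturday; 2042-02-20 is a Thursday, so it moves forward to 2042-02-22.
6 days remain in February 2042 after the 22nd (28 − 22).
Full months from March 2042 through December 2044 contribute their day counts.
Then 29 days into January 2045.
Total: 6 + 31 + 30 + 31 + 30 + 31 + 31 + 30 + 31 + 30 + 31 + 31 + 28 + 31 + 30 + 31 + 30 + 31 + 31 + 30 + 31 + 30 + 31 + 31 + 29 + 31 + 30 + 31 + 30 + 31 + 31 + 30 + 31 + 30 + 31 + 29 = 1072.
The subtraction is earlier − later, so the result is −1072 → -1072.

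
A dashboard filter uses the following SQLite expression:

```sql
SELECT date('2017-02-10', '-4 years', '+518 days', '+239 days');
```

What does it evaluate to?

Adding -4 years to 2017-02-10 gives 2013-02-10.
Applying '+518 days' to 2013-02-10: counting 518 days forward gives 2014-07-13.
Applying '+239 days' to 2014-07-13: counting 239 days forward gives 2015-03-09.

2015-03-09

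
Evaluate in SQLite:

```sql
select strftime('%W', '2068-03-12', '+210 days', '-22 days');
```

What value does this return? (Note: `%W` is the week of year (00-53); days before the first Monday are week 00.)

37

First apply '+210 days', '-22 days': 2068-03-12 → 2068-09-16.
2068-09-16 is a Sunday. SQLite's %W counts Mondays since the year started; the result is 37.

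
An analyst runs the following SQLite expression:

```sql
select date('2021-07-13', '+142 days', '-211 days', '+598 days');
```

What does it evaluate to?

Applying '+142 days' to 2021-07-13: counting 142 days forward gives 2021-12-02.
Applying '-211 days' to 2021-12-02: counting 211 days back gives 2021-05-05.
Applying '+598 days' to 2021-05-05: counting 598 days forward gives 2022-12-24.

2022-12-24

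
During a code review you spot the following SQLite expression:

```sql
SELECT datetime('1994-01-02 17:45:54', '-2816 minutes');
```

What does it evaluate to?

1993-12-31 18:49:54

2816 minutes = 46h 56m; -2816 minutes from 1994-01-02 17:45:54 is 1993-12-31 18:49:54 (crosses midnight).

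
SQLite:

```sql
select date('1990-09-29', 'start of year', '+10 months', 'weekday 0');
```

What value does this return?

`start of year` rewinds 1990-09-29 to 1990-01-01.
Adding +10 months to 1990-01-01 gives 1990-11-01.
`weekday 0` advances to the next Sunday; 1990-11-01 is a Thursday, so it moves forward to 1990-11-04.

1990-11-04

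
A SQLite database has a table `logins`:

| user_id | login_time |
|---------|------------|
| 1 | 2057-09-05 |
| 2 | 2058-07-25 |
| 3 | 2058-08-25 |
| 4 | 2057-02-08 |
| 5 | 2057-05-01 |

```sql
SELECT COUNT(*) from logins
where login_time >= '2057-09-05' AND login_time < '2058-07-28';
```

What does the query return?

2

Rows in [2057-09-05, 2058-07-28): 2057-09-05, 2058-07-25 → 2 rows.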